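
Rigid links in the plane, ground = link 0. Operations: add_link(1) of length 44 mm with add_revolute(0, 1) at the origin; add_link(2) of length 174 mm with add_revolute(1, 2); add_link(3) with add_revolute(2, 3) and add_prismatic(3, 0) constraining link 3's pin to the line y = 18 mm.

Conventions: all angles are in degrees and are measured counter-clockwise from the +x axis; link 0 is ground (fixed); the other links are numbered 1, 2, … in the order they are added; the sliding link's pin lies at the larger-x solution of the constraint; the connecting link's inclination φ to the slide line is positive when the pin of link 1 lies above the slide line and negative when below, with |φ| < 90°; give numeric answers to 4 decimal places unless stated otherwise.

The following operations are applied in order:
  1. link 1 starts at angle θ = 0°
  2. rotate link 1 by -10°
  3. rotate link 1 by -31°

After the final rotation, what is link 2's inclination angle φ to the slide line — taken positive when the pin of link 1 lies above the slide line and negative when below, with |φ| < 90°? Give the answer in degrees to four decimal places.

geometry: r = 44 mm, L = 174 mm, e = 18 mm; θ starts at 0°
rotate link 1 by -10°: θ ← 0° -10° = -10°
rotate link 1 by -31°: θ ← -10° -31° = -41°
h = r sin θ − e = -28.866597 − 18 = -46.866597
sin φ = h / L = -46.866597 / 174 = -0.26934826
φ = arcsin(-0.26934826) = -15.625488°

-15.6255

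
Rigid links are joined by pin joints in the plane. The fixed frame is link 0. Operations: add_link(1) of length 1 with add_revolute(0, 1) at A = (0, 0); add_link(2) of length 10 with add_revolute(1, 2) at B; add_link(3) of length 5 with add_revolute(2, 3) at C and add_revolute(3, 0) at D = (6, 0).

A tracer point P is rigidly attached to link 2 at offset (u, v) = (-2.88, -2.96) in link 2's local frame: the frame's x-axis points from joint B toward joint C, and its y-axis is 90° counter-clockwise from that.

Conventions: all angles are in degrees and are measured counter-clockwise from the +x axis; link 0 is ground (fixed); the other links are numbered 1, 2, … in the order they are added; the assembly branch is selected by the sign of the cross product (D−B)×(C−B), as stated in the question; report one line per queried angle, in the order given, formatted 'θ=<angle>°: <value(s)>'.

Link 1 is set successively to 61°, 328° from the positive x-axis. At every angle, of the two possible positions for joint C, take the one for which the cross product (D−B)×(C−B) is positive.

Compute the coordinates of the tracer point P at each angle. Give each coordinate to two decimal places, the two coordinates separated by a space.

A=(0,0), D=(6.00,0)
θ=61°: B = A + 1.00·(cos61°, sin61°) = (0.4848, 0.8746)
θ=61°: |BD| = 5.5841
θ=61°: circle(B,10.00) ∩ circle(D,5.00): a=9.5075, h=3.0995
θ=61°:   candidates: C₊=(10.3605,2.4467) cross=17.308; C₋=(9.3895,-3.6757) cross=-17.308
θ=61°:   branch + wants cross > 0 → take C=(10.3605,2.4467) (cross=17.308)
θ=61°: ex = (C−B)/|BC| = (0.9876,0.1572); ey = (-0.1572,0.9876)
θ=61°: P = B + -2.88·ex + -2.96·ey = (-1.8940,-2.5013)
θ=328°: B = A + 1.00·(cos328°, sin328°) = (0.8480, -0.5299)
θ=328°: |BD| = 5.1791
θ=328°: circle(B,10.00) ∩ circle(D,5.00): a=9.8302, h=1.8352
θ=328°:   candidates: C₊=(10.4388,2.3015) cross=9.505; C₋=(10.8144,-1.3497) cross=-9.505
θ=328°:   branch + wants cross > 0 → take C=(10.4388,2.3015) (cross=9.505)
θ=328°: ex = (C−B)/|BC| = (0.9591,0.2831); ey = (-0.2831,0.9591)
θ=328°: P = B + -2.88·ex + -2.96·ey = (-1.0760,-4.1842)

θ=61°: -1.89 -2.50
θ=328°: -1.08 -4.18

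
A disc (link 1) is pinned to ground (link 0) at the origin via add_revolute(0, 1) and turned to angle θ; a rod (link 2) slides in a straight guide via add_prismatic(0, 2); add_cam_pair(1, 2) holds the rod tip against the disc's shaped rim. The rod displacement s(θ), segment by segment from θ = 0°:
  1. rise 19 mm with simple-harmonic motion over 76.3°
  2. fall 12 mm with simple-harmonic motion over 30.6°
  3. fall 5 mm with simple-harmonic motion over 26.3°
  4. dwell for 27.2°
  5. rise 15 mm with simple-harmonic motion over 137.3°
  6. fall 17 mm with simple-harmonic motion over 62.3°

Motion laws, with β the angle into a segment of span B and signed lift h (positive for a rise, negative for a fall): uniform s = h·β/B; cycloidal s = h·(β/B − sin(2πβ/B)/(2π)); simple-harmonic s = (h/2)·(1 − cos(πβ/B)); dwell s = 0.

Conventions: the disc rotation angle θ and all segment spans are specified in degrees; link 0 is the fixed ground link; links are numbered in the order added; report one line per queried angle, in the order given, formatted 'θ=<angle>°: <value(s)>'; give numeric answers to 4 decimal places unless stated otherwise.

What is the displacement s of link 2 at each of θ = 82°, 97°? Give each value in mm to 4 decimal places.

segment 1 (0° to 76.3°, simple-harmonic, h = 19) is passed completely: s = 0.0000 + (19) = 19.0000
θ = 82° falls in segment 2 (76.3° to 106.9°, simple-harmonic, h = -12): β = 82 − 76.3 = 5.7°, B = 30.6°; Δs = -12/2·(1 − cos(π·0.1863)) = -0.9984; s = 19.0000 − 0.9984 = 18.0016
θ = 97° falls in segment 2 (76.3° to 106.9°, simple-harmonic, h = -12): β = 97 − 76.3 = 20.7°, B = 30.6°; Δs = -12/2·(1 − cos(π·0.6765)) = -9.1586; s = 19.0000 − 9.1586 = 9.8414

θ=82°: 18.0016
θ=97°: 9.8414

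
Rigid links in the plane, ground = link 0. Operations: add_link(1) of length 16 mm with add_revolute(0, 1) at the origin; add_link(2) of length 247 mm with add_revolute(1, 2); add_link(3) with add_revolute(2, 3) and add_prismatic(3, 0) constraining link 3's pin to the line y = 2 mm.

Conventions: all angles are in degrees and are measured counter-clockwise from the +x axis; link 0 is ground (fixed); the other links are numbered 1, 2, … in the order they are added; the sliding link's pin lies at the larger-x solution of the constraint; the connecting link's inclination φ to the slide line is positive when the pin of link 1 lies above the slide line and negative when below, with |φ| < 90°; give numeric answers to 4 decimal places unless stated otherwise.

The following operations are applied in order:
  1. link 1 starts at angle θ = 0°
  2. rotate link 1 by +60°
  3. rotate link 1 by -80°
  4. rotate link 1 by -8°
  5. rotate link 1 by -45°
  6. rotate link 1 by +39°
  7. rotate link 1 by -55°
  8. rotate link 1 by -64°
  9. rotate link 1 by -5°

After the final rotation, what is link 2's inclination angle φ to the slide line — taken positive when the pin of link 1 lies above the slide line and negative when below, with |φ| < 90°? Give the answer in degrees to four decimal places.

geometry: r = 16 mm, L = 247 mm, e = 2 mm; θ starts at 0°
rotate link 1 by +60°: θ ← 0° +60° = 60°
rotate link 1 by -80°: θ ← 60° -80° = -20°
rotate link 1 by -8°: θ ← -20° -8° = -28°
rotate link 1 by -45°: θ ← -28° -45° = -73°
rotate link 1 by +39°: θ ← -73° +39° = -34°
rotate link 1 by -55°: θ ← -34° -55° = -89°
rotate link 1 by -64°: θ ← -89° -64° = -153°
rotate link 1 by -5°: θ ← -153° -5° = -158°
h = r sin θ − e = -5.993705 − 2 = -7.993705
sin φ = h / L = -7.993705 / 247 = -0.03236318
φ = arcsin(-0.03236318) = -1.854597°

-1.8546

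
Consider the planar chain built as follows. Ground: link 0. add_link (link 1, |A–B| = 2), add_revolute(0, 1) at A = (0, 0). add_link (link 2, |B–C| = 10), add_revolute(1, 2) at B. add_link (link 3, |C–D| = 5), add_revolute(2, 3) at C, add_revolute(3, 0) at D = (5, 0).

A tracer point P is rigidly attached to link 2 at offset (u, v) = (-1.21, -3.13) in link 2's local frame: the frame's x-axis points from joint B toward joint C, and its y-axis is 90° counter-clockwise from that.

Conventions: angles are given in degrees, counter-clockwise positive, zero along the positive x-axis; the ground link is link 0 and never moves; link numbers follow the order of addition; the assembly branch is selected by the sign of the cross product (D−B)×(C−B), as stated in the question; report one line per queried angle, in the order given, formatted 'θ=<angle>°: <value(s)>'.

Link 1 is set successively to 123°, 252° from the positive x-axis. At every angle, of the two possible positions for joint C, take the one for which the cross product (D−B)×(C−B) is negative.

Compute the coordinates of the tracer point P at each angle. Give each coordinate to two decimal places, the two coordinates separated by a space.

A=(0,0), D=(5.00,0)
θ=123°: B = A + 2.00·(cos123°, sin123°) = (-1.0893, 1.6773)
θ=123°: |BD| = 6.3161
θ=123°: circle(B,10.00) ∩ circle(D,5.00): a=9.0953, h=4.1564
θ=123°:   candidates: C₊=(8.7832,3.2691) cross=26.252; C₋=(6.5756,-4.7453) cross=-26.252
θ=123°:   branch - wants cross < 0 → take C=(6.5756,-4.7453) (cross=-26.252)
θ=123°: ex = (C−B)/|BC| = (0.7665,-0.6423); ey = (0.6423,0.7665)
θ=123°: P = B + -1.21·ex + -3.13·ey = (-4.0270,0.0554)
θ=252°: B = A + 2.00·(cos252°, sin252°) = (-0.6180, -1.9021)
θ=252°: |BD| = 5.9313
θ=252°: circle(B,10.00) ∩ circle(D,5.00): a=9.2880, h=3.7057
θ=252°:   candidates: C₊=(6.9911,4.5865) cross=21.980; C₋=(9.3678,-2.4335) cross=-21.980
θ=252°:   branch - wants cross < 0 → take C=(9.3678,-2.4335) (cross=-21.980)
θ=252°: ex = (C−B)/|BC| = (0.9986,-0.0531); ey = (0.0531,0.9986)
θ=252°: P = B + -1.21·ex + -3.13·ey = (-1.9927,-4.9634)

θ=123°: -4.03 0.06
θ=252°: -1.99 -4.96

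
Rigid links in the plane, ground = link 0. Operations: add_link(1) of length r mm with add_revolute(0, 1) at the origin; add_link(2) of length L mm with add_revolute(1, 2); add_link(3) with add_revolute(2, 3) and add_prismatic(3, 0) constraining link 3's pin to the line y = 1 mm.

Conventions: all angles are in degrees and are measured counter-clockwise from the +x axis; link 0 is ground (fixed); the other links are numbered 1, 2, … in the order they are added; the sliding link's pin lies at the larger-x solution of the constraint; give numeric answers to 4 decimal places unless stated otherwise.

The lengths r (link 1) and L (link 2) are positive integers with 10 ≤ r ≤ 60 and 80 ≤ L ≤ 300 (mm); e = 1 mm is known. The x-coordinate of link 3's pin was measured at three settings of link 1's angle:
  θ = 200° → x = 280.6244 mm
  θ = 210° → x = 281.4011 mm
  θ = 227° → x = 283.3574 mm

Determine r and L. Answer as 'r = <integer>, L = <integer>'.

constraint per measurement: (x − r cos θ)² + (r sin θ − e)² = L²
subtracting the θ₁ and θ₂ equations cancels the r² and L² terms:
r = (x₁² − x₂²) / (2[(x₁cos θ₁ + e sin θ₁) − (x₂cos θ₂ + e sin θ₂)]) = 10.9999 → r = 11
L² = (x₁ − r cos θ₁)² + (r sin θ₁ − e)² = 84680.9932 → L = 291.0000 → L = 291
check at θ₃=227°: x = 283.3574 (printed 283.3574) ✓

r = 11, L = 291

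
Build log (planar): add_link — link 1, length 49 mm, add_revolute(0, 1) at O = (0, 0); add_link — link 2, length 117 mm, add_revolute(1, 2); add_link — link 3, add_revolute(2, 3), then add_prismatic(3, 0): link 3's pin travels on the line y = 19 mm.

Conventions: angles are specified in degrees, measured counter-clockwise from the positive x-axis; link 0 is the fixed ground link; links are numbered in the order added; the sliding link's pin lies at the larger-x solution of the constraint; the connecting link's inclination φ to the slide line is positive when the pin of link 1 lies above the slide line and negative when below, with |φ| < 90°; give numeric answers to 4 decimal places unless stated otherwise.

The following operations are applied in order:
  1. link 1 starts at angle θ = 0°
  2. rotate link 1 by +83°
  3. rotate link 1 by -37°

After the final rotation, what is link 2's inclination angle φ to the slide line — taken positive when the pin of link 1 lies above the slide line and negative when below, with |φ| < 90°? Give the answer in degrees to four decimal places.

geometry: r = 49 mm, L = 117 mm, e = 19 mm; θ starts at 0°
rotate link 1 by +83°: θ ← 0° +83° = 83°
rotate link 1 by -37°: θ ← 83° -37° = 46°
h = r sin θ − e = 35.247650 − 19 = 16.247650
sin φ = h / L = 16.247650 / 117 = 0.13886881
φ = arcsin(0.13886881) = 7.982394°

7.9824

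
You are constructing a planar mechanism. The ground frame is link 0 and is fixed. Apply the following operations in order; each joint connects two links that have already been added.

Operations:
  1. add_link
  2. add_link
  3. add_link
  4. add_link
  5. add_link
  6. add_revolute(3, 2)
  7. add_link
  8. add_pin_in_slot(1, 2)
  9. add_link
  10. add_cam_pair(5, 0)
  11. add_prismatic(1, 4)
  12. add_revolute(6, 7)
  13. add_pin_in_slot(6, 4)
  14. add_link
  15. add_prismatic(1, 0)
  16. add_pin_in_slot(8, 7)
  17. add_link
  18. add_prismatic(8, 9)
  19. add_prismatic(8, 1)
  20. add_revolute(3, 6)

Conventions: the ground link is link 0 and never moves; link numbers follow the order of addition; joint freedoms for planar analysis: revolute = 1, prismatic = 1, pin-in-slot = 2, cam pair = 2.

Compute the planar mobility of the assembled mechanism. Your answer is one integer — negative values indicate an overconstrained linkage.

link 0 = ground. State L|J1|J2 = 1|0|0
+link1  2|0|0
+link2  3|0|0
+link3  4|0|0
+link4  5|0|0
+link5  6|0|0
R(3,2) f=1→J1  6|1|0
+link6  7|1|0
PS(1,2) f=2→J2  7|1|1
+link7  8|1|1
C(5,0) f=2→J2  8|1|2
P(1,4) f=1→J1  8|2|2
R(6,7) f=1→J1  8|3|2
PS(6,4) f=2→J2  8|3|3
+link8  9|3|3
P(1,0) f=1→J1  9|4|3
PS(8,7) f=2→J2  9|4|4
+link9  10|4|4
P(8,9) f=1→J1  10|5|4
P(8,1) f=1→J1  10|6|4
R(3,6) f=1→J1  10|7|4
M = 3(10−1)−2·7−4 = 27−14−4 = 9

M = 9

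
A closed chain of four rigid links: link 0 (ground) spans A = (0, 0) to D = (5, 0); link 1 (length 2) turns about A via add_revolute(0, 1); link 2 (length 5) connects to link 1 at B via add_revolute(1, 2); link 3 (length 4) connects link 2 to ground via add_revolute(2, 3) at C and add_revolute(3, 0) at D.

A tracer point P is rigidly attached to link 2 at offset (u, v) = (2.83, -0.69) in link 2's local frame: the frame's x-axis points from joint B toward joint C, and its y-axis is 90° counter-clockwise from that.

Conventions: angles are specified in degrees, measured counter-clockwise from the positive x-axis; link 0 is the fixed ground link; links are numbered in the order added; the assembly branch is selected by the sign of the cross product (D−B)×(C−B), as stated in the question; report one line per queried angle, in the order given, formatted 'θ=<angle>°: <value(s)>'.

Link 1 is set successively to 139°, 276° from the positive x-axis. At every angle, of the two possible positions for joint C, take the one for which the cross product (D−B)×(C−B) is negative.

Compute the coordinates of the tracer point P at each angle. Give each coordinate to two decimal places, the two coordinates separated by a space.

A=(0,0), D=(5.00,0)
θ=139°: B = A + 2.00·(cos139°, sin139°) = (-1.5094, 1.3121)
θ=139°: |BD| = 6.6403
θ=139°: circle(B,5.00) ∩ circle(D,4.00): a=3.9978, h=3.0029
θ=139°:   candidates: C₊=(3.0030,3.4658) cross=19.940; C₋=(1.8162,-2.4215) cross=-19.940
θ=139°:   branch - wants cross < 0 → take C=(1.8162,-2.4215) (cross=-19.940)
θ=139°: ex = (C−B)/|BC| = (0.6651,-0.7467); ey = (0.7467,0.6651)
θ=139°: P = B + 2.83·ex + -0.69·ey = (-0.1423,-1.2601)
θ=276°: B = A + 2.00·(cos276°, sin276°) = (0.2091, -1.9890)
θ=276°: |BD| = 5.1874
θ=276°: circle(B,5.00) ∩ circle(D,4.00): a=3.4612, h=3.6083
θ=276°:   candidates: C₊=(2.0221,2.6706) cross=18.718; C₋=(4.7893,-3.9944) cross=-18.718
θ=276°:   branch - wants cross < 0 → take C=(4.7893,-3.9944) (cross=-18.718)
θ=276°: ex = (C−B)/|BC| = (0.9160,-0.4011); ey = (0.4011,0.9160)
θ=276°: P = B + 2.83·ex + -0.69·ey = (2.5247,-3.7562)

θ=139°: -0.14 -1.26
θ=276°: 2.52 -3.76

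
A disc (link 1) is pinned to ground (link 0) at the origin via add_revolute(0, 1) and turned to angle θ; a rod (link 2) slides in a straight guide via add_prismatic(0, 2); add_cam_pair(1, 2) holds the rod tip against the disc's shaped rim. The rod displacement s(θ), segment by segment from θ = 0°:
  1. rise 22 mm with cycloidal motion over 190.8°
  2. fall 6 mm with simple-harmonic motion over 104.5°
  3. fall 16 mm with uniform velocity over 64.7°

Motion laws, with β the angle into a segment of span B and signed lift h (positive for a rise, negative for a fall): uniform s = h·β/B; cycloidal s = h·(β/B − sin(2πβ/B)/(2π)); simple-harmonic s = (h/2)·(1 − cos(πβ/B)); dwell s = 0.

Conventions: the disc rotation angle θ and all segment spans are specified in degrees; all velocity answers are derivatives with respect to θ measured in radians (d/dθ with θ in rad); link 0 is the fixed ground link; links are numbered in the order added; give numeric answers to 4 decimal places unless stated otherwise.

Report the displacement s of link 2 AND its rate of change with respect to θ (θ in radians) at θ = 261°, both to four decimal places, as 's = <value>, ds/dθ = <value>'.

segment 1 (0° to 190.8°, cycloidal, h = 22) is passed completely: s = 0.0000 + (22) = 22.0000
θ = 261° falls in segment 2 (190.8° to 295.3°, simple-harmonic, h = -6): β = 261 − 190.8 = 70.2°, B = 104.5°; Δs = -6/2·(1 − cos(π·0.6718)) = -4.5415; s = 22.0000 − 4.5415 = 17.4585
velocity in seg [190.8°–295.3°] (simple-harmonic), θ in radians: β = 70.2° = 1.2252 rad, B = 104.5° = 1.8239 rad; ds/dθ = (πh/(2B)) sin(πβ/B) = (π·(-6)/(2·1.8239)) sin(π·0.6718) = -4.433155 mm/rad

s = 17.4585, ds/dθ = -4.4332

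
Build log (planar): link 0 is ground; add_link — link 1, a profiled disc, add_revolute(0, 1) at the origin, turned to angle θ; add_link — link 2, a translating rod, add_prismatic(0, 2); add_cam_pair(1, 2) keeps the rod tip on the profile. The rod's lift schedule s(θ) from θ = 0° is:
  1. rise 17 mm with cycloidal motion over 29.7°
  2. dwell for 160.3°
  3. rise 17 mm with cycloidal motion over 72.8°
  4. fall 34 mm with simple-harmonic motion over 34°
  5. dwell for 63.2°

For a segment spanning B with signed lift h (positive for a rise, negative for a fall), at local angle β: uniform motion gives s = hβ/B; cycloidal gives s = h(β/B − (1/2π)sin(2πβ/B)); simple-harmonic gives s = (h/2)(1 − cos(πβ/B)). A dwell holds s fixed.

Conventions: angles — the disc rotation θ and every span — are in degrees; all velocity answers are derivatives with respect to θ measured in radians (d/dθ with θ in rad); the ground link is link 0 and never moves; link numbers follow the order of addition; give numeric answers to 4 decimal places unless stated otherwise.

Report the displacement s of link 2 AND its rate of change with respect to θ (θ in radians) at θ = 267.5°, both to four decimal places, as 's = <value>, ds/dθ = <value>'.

seg 1 [0°–29.7°] cycloidal, h=17: full span → s += 17 → s = 17.0000
seg 2 [29.7°–190°] dwell: s stays 17.0000
seg 3 [190°–262.8°] cycloidal, h=17: full span → s += 17 → s = 34.0000
seg 4 [262.8°–296.8°] simple-harmonic, h=-34: θ=267.5° here. β=4.7, B=34. -34/2·(1 − cos(π·0.1382)) = -1.5780 → s = 32.4220
velocity in seg [262.8°–296.8°] (simple-harmonic), θ in radians: β = 4.7° = 0.0820 rad, B = 34° = 0.5934 rad; ds/dθ = (πh/(2B)) sin(πβ/B) = (π·(-34)/(2·0.5934)) sin(π·0.1382) = -37.868078 mm/rad

s = 32.4220, ds/dθ = -37.8681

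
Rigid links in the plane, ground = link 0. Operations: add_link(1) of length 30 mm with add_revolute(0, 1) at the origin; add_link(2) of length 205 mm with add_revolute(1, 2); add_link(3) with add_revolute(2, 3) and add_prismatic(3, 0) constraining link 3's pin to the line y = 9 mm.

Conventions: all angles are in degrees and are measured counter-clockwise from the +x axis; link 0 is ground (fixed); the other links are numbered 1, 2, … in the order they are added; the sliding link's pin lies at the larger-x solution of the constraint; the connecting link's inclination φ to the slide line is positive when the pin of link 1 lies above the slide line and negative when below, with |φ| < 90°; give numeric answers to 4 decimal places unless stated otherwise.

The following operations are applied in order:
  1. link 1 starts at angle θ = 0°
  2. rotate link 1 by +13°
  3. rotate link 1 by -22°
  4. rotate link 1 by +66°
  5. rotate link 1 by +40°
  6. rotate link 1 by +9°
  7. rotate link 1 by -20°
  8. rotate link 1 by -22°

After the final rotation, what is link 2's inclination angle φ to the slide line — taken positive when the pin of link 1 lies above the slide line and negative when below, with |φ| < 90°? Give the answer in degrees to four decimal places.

geometry: r = 30 mm, L = 205 mm, e = 9 mm; θ starts at 0°
rotate link 1 by +13°: θ ← 0° +13° = 13°
rotate link 1 by -22°: θ ← 13° -22° = -9°
rotate link 1 by +66°: θ ← -9° +66° = 57°
rotate link 1 by +40°: θ ← 57° +40° = 97°
rotate link 1 by +9°: θ ← 97° +9° = 106°
rotate link 1 by -20°: θ ← 106° -20° = 86°
rotate link 1 by -22°: θ ← 86° -22° = 64°
h = r sin θ − e = 26.963821 − 9 = 17.963821
sin φ = h / L = 17.963821 / 205 = 0.08762840
φ = arcsin(0.08762840) = 5.027185°

5.0272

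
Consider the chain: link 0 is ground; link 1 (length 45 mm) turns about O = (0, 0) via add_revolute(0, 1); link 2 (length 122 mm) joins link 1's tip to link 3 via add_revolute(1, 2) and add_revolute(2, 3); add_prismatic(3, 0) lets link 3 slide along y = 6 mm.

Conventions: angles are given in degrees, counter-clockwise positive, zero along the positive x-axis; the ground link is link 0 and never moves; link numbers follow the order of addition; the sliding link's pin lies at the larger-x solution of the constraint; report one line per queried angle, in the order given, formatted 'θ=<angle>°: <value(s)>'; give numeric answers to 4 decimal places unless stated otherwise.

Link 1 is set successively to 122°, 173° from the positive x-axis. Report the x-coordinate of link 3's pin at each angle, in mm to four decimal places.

geometry: r = 45 mm, L = 122 mm, e = 6 mm
θ=122°: crank pin P = (r cos θ, r sin θ) = (-23.846367, 38.162164)
θ=122°: h = r sin θ − e = 38.162164 − 6 = 32.162164
θ=122°: x = r cos θ + √(L² − h²) = -23.846367 + 117.684303 = 93.837936
θ=173°: crank pin P = (r cos θ, r sin θ) = (-44.664577, 5.484120)
θ=173°: h = r sin θ − e = 5.484120 − 6 = -0.515880
θ=173°: x = r cos θ + √(L² − h²) = -44.664577 + 121.998909 = 77.334332

θ=122°: 93.8379
θ=173°: 77.3343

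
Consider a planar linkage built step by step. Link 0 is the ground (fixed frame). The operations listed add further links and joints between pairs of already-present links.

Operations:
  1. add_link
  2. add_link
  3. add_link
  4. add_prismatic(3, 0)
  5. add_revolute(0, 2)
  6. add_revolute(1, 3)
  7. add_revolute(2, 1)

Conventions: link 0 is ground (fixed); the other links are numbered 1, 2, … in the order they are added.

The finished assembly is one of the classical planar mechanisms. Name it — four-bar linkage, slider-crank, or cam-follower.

links: 4 (incl. ground); joints: 3 revolute, 1 prismatic, 0 higher (cam) pair, forming one closed loop
4 links, 3 revolutes + 1 prismatic in one loop → slider-crank

slider-crank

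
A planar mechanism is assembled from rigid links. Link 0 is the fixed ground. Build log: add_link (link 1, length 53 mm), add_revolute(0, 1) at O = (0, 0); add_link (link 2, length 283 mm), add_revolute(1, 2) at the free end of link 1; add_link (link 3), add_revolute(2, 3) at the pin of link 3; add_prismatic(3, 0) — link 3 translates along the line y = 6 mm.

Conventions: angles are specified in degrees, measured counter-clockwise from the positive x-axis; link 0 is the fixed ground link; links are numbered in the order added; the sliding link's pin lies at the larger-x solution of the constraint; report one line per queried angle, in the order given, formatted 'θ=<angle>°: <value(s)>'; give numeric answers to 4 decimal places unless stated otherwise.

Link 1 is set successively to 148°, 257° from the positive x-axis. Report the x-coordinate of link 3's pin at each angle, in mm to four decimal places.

geometry: r = 53 mm, L = 283 mm, e = 6 mm
θ=148°: crank pin P = (r cos θ, r sin θ) = (-44.946549, 28.085721)
θ=148°: h = r sin θ − e = 28.085721 − 6 = 22.085721
θ=148°: x = r cos θ + √(L² − h²) = -44.946549 + 282.136883 = 237.190334
θ=257°: crank pin P = (r cos θ, r sin θ) = (-11.922406, -51.641613)
θ=257°: h = r sin θ − e = -51.641613 − 6 = -57.641613
θ=257°: x = r cos θ + √(L² − h²) = -11.922406 + 277.067581 = 265.145175

θ=148°: 237.1903
θ=257°: 265.1452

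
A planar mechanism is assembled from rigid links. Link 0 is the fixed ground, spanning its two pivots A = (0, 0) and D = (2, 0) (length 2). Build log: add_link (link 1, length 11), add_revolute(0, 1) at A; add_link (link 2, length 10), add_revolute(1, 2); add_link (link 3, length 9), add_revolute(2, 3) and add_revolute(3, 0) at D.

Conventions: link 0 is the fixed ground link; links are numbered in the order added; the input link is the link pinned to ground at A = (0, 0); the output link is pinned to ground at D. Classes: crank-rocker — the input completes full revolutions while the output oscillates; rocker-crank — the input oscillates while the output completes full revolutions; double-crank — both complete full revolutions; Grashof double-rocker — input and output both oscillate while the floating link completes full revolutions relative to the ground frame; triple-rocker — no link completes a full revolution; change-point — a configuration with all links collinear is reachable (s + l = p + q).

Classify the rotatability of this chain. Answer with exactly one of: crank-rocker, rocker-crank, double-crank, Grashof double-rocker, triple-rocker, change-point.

lengths: ground=2, input=11, coupler=10, output=9
sorted: s=2 (shortest), l=11 (longest), p+q=19
s + l = 13 vs p + q = 19
s + l < p + q (Grashof) with shortest = ground link → double-crank

double-crank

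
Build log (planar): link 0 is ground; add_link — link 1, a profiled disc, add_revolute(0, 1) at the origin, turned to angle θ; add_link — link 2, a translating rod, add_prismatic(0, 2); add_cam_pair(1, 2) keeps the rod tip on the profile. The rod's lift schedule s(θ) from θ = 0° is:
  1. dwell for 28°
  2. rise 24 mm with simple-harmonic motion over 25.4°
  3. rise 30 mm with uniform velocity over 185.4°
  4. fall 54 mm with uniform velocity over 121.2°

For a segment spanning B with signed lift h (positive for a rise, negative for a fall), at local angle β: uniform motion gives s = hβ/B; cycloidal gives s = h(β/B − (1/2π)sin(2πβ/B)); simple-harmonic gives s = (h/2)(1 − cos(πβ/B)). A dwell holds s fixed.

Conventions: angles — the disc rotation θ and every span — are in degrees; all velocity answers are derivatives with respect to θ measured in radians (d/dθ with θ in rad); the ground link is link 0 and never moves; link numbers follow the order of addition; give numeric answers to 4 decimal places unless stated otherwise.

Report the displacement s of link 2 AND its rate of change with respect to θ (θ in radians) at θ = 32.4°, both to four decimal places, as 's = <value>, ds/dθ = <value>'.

seg 1 [0°–28°] dwell: s stays 0.0000
seg 2 [28°–53.4°] simple-harmonic, h=24: θ=32.4° here. β=4.4, B=25.4. 24/2·(1 − cos(π·0.1732)) = 1.7336 → s = 1.7336
velocity in seg [28°–53.4°] (simple-harmonic), θ in radians: β = 4.4° = 0.0768 rad, B = 25.4° = 0.4433 rad; ds/dθ = (πh/(2B)) sin(πβ/B) = (π·24/(2·0.4433)) sin(π·0.1732) = 44.028697 mm/rad

s = 1.7336, ds/dθ = 44.0287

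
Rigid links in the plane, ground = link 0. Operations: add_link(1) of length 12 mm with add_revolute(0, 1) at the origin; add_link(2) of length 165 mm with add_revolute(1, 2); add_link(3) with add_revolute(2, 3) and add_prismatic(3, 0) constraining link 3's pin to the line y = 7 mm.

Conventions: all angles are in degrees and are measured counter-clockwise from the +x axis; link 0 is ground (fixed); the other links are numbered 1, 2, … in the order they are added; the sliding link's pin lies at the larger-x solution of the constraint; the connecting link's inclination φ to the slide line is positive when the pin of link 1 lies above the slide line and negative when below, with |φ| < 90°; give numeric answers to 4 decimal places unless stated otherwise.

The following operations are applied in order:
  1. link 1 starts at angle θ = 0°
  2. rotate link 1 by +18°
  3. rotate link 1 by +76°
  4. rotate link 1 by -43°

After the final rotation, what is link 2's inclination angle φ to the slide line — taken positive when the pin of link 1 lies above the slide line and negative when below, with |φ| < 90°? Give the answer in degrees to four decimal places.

geometry: r = 12 mm, L = 165 mm, e = 7 mm; θ starts at 0°
rotate link 1 by +18°: θ ← 0° +18° = 18°
rotate link 1 by +76°: θ ← 18° +76° = 94°
rotate link 1 by -43°: θ ← 94° -43° = 51°
h = r sin θ − e = 9.325752 − 7 = 2.325752
sin φ = h / L = 2.325752 / 165 = 0.01409546
φ = arcsin(0.01409546) = 0.807637°

0.8076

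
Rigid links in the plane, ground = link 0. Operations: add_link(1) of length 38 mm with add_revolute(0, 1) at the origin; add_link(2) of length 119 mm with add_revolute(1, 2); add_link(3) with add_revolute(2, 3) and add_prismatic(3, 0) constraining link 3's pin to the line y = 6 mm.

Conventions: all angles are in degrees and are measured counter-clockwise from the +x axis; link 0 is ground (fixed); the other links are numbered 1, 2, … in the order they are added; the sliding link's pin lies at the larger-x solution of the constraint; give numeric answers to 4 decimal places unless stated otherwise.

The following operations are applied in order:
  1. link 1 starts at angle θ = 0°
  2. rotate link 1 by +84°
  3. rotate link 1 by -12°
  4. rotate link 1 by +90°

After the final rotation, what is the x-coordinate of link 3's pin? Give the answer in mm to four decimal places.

geometry: r = 38 mm, L = 119 mm, e = 6 mm; θ starts at 0°
rotate link 1 by +84°: θ ← 0° +84° = 84°
rotate link 1 by -12°: θ ← 84° -12° = 72°
rotate link 1 by +90°: θ ← 72° +90° = 162°
crank pin P = (r cos θ, r sin θ) = (-36.140148, 11.742646)
h = r sin θ − e = 11.742646 − 6 = 5.742646
x = r cos θ + √(L² − h²) = -36.140148 + 118.861356 = 82.721209

82.7212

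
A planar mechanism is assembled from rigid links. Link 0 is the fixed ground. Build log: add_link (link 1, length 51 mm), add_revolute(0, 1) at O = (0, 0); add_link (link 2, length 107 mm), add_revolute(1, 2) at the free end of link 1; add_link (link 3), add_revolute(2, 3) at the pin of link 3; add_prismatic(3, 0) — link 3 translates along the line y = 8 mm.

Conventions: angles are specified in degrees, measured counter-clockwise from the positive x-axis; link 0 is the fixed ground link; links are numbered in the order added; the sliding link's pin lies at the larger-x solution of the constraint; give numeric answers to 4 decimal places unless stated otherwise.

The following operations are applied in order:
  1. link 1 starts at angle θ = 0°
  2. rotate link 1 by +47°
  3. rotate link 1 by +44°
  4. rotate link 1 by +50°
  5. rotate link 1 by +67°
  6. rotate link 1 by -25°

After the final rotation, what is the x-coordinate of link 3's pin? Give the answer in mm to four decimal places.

geometry: r = 51 mm, L = 107 mm, e = 8 mm; θ starts at 0°
rotate link 1 by +47°: θ ← 0° +47° = 47°
rotate link 1 by +44°: θ ← 47° +44° = 91°
rotate link 1 by +50°: θ ← 91° +50° = 141°
rotate link 1 by +67°: θ ← 141° +67° = 208°
rotate link 1 by -25°: θ ← 208° -25° = 183°
crank pin P = (r cos θ, r sin θ) = (-50.930106, -2.669134)
h = r sin θ − e = -2.669134 − 8 = -10.669134
x = r cos θ + √(L² − h²) = -50.930106 + 106.466753 = 55.536647

55.5366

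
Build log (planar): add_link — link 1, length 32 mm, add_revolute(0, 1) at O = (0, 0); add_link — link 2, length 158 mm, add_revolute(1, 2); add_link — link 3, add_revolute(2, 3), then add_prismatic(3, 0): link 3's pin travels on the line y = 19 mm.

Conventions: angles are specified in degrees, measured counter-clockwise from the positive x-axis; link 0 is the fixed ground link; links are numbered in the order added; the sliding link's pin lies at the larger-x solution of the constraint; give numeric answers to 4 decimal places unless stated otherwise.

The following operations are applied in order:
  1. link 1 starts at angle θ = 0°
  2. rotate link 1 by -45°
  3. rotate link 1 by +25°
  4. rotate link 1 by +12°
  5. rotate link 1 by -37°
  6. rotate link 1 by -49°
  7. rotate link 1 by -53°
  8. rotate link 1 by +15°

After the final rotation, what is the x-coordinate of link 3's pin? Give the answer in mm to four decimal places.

geometry: r = 32 mm, L = 158 mm, e = 19 mm; θ starts at 0°
rotate link 1 by -45°: θ ← 0° -45° = -45°
rotate link 1 by +25°: θ ← -45° +25° = -20°
rotate link 1 by +12°: θ ← -20° +12° = -8°
rotate link 1 by -37°: θ ← -8° -37° = -45°
rotate link 1 by -49°: θ ← -45° -49° = -94°
rotate link 1 by -53°: θ ← -94° -53° = -147°
rotate link 1 by +15°: θ ← -147° +15° = -132°
crank pin P = (r cos θ, r sin θ) = (-21.412179, -23.780634)
h = r sin θ − e = -23.780634 − 19 = -42.780634
x = r cos θ + √(L² − h²) = -21.412179 + 152.098052 = 130.685872

130.6859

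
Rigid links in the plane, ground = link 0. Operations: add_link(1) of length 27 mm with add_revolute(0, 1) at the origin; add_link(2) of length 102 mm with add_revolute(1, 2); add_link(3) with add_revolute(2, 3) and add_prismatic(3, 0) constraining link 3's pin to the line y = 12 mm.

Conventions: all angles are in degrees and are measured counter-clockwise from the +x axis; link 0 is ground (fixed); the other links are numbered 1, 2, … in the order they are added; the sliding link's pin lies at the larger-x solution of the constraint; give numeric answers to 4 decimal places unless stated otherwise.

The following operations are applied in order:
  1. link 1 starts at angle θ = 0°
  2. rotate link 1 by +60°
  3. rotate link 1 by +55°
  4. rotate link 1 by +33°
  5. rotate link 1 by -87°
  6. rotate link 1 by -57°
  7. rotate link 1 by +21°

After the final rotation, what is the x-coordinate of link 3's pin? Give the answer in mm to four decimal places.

geometry: r = 27 mm, L = 102 mm, e = 12 mm; θ starts at 0°
rotate link 1 by +60°: θ ← 0° +60° = 60°
rotate link 1 by +55°: θ ← 60° +55° = 115°
rotate link 1 by +33°: θ ← 115° +33° = 148°
rotate link 1 by -87°: θ ← 148° -87° = 61°
rotate link 1 by -57°: θ ← 61° -57° = 4°
rotate link 1 by +21°: θ ← 4° +21° = 25°
crank pin P = (r cos θ, r sin θ) = (24.470310, 11.410693)
h = r sin θ − e = 11.410693 − 12 = -0.589307
x = r cos θ + √(L² − h²) = 24.470310 + 101.998298 = 126.468608

126.4686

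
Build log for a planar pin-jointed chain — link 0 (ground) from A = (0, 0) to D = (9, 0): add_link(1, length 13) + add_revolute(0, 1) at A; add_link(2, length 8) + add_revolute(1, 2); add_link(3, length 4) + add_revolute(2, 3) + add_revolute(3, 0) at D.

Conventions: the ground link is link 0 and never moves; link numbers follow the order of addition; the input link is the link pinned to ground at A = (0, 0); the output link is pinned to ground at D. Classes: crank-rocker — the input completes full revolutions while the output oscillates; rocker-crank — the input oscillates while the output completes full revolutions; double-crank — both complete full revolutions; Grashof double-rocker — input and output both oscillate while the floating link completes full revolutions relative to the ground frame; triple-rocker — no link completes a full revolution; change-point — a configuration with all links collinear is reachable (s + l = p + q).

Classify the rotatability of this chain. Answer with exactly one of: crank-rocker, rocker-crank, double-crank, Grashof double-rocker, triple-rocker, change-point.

lengths: ground=9, input=13, coupler=8, output=4
sorted: s=4 (shortest), l=13 (longest), p+q=17
s + l = 17 vs p + q = 17
s + l = p + q → change-point (collinear configuration reachable)

change-point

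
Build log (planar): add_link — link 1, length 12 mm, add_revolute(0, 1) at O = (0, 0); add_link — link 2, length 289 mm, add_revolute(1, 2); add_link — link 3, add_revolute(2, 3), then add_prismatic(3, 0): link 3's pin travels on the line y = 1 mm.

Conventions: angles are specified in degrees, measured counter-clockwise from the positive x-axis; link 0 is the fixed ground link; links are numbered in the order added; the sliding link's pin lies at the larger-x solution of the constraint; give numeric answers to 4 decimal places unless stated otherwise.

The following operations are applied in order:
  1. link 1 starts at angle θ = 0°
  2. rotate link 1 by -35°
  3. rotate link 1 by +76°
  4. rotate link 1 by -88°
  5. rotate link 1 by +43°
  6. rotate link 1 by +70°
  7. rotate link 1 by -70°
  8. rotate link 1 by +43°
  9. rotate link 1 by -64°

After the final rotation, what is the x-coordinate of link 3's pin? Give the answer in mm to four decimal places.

geometry: r = 12 mm, L = 289 mm, e = 1 mm; θ starts at 0°
rotate link 1 by -35°: θ ← 0° -35° = -35°
rotate link 1 by +76°: θ ← -35° +76° = 41°
rotate link 1 by -88°: θ ← 41° -88° = -47°
rotate link 1 by +43°: θ ← -47° +43° = -4°
rotate link 1 by +70°: θ ← -4° +70° = 66°
rotate link 1 by -70°: θ ← 66° -70° = -4°
rotate link 1 by +43°: θ ← -4° +43° = 39°
rotate link 1 by -64°: θ ← 39° -64° = -25°
crank pin P = (r cos θ, r sin θ) = (10.875693, -5.071419)
h = r sin θ − e = -5.071419 − 1 = -6.071419
x = r cos θ + √(L² − h²) = 10.875693 + 288.936218 = 299.811911

299.8119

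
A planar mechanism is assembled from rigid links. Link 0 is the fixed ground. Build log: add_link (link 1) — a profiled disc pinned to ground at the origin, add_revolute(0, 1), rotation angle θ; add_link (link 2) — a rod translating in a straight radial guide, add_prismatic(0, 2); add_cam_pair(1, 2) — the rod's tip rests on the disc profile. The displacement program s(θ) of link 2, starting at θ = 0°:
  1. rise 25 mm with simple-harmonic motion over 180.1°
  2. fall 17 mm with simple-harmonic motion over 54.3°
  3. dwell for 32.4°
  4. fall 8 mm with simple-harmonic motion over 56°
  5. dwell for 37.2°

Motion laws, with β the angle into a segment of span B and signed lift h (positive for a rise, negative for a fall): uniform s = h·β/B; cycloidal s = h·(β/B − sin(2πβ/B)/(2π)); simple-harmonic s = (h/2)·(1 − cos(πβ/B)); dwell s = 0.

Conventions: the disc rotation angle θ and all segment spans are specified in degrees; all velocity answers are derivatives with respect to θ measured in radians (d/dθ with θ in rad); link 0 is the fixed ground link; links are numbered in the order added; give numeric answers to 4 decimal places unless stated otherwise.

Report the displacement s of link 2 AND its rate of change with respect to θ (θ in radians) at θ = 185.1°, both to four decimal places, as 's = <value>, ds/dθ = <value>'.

seg 1 [0°–180.1°] simple-harmonic, h=25: full span → s += 25 → s = 25.0000
seg 2 [180.1°–234.4°] simple-harmonic, h=-17: θ=185.1° here. β=5, B=54.3. -17/2·(1 − cos(π·0.0921)) = -0.3532 → s = 24.6468
velocity in seg [180.1°–234.4°] (simple-harmonic), θ in radians: β = 5° = 0.0873 rad, B = 54.3° = 0.9477 rad; ds/dθ = (πh/(2B)) sin(πβ/B) = (π·(-17)/(2·0.9477)) sin(π·0.0921) = -8.037805 mm/rad

s = 24.6468, ds/dθ = -8.0378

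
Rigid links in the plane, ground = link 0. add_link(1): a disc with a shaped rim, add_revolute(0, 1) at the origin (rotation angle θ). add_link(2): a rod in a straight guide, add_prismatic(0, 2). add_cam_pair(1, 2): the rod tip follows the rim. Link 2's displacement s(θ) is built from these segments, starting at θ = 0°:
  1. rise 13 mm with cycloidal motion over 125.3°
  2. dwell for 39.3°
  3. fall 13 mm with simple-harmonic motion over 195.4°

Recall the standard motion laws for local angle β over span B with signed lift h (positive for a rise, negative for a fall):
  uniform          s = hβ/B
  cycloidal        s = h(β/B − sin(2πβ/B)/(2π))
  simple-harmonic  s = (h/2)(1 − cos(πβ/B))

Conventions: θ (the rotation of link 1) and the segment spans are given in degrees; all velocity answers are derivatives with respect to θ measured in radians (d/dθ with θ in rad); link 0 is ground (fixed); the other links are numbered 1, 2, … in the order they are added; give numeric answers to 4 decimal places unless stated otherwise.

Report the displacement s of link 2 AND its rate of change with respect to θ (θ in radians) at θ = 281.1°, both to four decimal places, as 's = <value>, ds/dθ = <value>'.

segment 1 (0° to 125.3°, cycloidal, h = 13) is passed completely: s = 0.0000 + (13) = 13.0000
segment 2 (125.3° to 164.6°, dwell): s unchanged at 13.0000
θ = 281.1° falls in segment 3 (164.6° to 360°, simple-harmonic, h = -13): β = 281.1 − 164.6 = 116.5°, B = 195.4°; Δs = -13/2·(1 − cos(π·0.5962)) = -8.4349; s = 13.0000 − 8.4349 = 4.5651
velocity in seg [164.6°–360°] (simple-harmonic), θ in radians: β = 116.5° = 2.0333 rad, B = 195.4° = 3.4104 rad; ds/dθ = (πh/(2B)) sin(πβ/B) = (π·(-13)/(2·3.4104)) sin(π·0.5962) = -5.716268 mm/rad

s = 4.5651, ds/dθ = -5.7163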